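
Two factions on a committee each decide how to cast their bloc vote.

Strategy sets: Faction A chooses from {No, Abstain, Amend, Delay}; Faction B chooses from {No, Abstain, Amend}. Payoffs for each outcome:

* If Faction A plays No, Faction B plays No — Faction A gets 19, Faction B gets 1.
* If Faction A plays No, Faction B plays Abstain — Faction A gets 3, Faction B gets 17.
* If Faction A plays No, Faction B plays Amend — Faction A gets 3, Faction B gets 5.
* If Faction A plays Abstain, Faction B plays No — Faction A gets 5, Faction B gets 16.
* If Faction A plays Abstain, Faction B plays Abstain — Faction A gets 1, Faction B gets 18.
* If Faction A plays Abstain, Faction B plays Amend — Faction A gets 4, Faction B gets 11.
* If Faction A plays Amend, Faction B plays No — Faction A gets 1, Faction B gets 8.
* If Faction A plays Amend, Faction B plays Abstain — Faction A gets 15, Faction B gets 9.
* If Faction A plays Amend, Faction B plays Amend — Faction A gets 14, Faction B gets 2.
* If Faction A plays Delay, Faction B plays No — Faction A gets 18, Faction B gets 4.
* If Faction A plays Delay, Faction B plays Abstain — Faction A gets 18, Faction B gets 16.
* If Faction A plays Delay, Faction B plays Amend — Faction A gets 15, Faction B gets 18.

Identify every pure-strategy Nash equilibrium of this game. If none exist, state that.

For each player, find the best response to each opponent profile; mutual best responses are the pure NE.
Faction A against No: payoffs 19, 5, 1, 18 → best response No.
Faction A against Abstain: payoffs 3, 1, 15, 18 → best response Delay.
Faction A against Amend: payoffs 3, 4, 14, 15 → best response Delay.
Faction B against No: payoffs 1, 17, 5 → best response Abstain.
Faction B against Abstain: payoffs 16, 18, 11 → best response Abstain.
Faction B against Amend: payoffs 8, 9, 2 → best response Abstain.
Faction B against Delay: payoffs 4, 16, 18 → best response Amend.
Mutual best responses: (Delay, Amend).

Pure NE: (Delay, Amend)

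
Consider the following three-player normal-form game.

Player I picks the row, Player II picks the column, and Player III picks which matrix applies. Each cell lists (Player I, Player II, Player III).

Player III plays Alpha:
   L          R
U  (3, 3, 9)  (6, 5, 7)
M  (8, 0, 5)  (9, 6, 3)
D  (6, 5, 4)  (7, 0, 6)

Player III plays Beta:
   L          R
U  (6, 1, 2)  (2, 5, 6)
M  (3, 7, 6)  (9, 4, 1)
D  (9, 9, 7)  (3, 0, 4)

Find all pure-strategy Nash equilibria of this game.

Pure-strategy Nash equilibria: (M, R, Alpha), (D, L, Beta)

Mark each player's best response to every combination of opponents' strategies; a profile where every player is best-responding is a pure Nash equilibrium.
Player I against (L, Alpha): payoffs 3, 8, 6 → best response M.
Player I against (L, Beta): payoffs 6, 3, 9 → best response D.
Player I against (R, Alpha): payoffs 6, 9, 7 → best response M.
Player I against (R, Beta): payoffs 2, 9, 3 → best response M.
Player II against (U, Alpha): payoffs 3, 5 → best response R.
Player II against (U, Beta): payoffs 1, 5 → best response R.
Player II against (M, Alpha): payoffs 0, 6 → best response R.
Player II against (M, Beta): payoffs 7, 4 → best response L.
Player II against (D, Alpha): payoffs 5, 0 → best response L.
Player II against (D, Beta): payoffs 9, 0 → best response L.
Player III against (U, L): payoffs 9, 2 → best response Alpha.
Player III against (U, R): payoffs 7, 6 → best response Alpha.
Player III against (M, L): payoffs 5, 6 → best response Beta.
Player III against (M, R): payoffs 3, 1 → best response Alpha.
Player III against (D, L): payoffs 4, 7 → best response Beta.
Player III against (D, R): payoffs 6, 4 → best response Alpha.
Mutual best responses: (M, R, Alpha); (D, L, Beta).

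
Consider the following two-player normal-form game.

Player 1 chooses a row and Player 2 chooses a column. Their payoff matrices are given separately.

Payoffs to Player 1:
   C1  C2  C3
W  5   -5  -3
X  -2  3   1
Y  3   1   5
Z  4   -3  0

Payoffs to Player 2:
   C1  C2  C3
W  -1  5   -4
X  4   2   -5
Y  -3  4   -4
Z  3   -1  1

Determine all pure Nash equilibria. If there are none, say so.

none

For each strategy profile, look for a profitable unilateral deviation.
(W, C1): Player 2 can switch to C2 (-1 → 5). Not NE.
(W, C2): Player 1 can switch to X (-5 → 3). Not NE.
(W, C3): Player 1 can switch to X (-3 → 1). Not NE.
(X, C1): Player 1 can switch to W (-2 → 5). Not NE.
(X, C2): Player 2 can switch to C1 (2 → 4). Not NE.
(X, C3): Player 1 can switch to Y (1 → 5). Not NE.
(Y, C1): Player 1 can switch to W (3 → 5). Not NE.
(Y, C2): Player 1 can switch to X (1 → 3). Not NE.
(Y, C3): Player 2 can switch to C1 (-4 → -3). Not NE.
(Z, C1): Player 1 can switch to W (4 → 5). Not NE.
(Z, C2): Player 1 can switch to X (-3 → 3). Not NE.
(Z, C3): Player 1 can switch to X (0 → 1). Not NE.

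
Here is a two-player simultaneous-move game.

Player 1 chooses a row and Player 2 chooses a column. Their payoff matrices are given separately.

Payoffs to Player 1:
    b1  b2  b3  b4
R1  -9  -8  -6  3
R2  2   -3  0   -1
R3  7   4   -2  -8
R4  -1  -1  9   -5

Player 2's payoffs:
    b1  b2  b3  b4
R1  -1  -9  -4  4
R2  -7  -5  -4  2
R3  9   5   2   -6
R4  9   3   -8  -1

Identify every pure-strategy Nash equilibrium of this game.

The pure Nash equilibria are (R1, b4) and (R3, b1).

Player 1 against b1: payoffs -9, 2, 7, -1 → best response R3.
Player 1 against b2: payoffs -8, -3, 4, -1 → best response R3.
Player 1 against b3: payoffs -6, 0, -2, 9 → best response R4.
Player 1 against b4: payoffs 3, -1, -8, -5 → best response R1.
Player 2 against R1: payoffs -1, -9, -4, 4 → best response b4.
Player 2 against R2: payoffs -7, -5, -4, 2 → best response b4.
Player 2 against R3: payoffs 9, 5, 2, -6 → best response b1.
Player 2 against R4: payoffs 9, 3, -8, -1 → best response b1.
Mutual best responses: (R1, b4); (R3, b1).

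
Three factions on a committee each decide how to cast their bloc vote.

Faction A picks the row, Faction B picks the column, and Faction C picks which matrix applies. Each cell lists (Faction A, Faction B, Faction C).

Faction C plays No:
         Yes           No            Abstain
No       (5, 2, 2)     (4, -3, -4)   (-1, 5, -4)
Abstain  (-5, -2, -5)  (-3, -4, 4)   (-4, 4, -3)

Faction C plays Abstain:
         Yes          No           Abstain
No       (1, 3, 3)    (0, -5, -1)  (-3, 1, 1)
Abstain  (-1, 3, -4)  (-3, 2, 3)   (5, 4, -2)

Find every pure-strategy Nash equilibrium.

Mark each player's best response to every combination of opponents' strategies; a profile where every player is best-responding is a pure Nash equilibrium.
Faction A against (Yes, No): payoffs 5, -5 → best response No.
Faction A against (Yes, Abstain): payoffs 1, -1 → best response No.
Faction A against (No, No): payoffs 4, -3 → best response No.
Faction A against (No, Abstain): payoffs 0, -3 → best response No.
Faction A against (Abstain, No): payoffs -1, -4 → best response No.
Faction A against (Abstain, Abstain): payoffs -3, 5 → best response Abstain.
Faction B against (No, No): payoffs 2, -3, 5 → best response Abstain.
Faction B against (No, Abstain): payoffs 3, -5, 1 → best response Yes.
Faction B against (Abstain, No): payoffs -2, -4, 4 → best response Abstain.
Faction B against (Abstain, Abstain): payoffs 3, 2, 4 → best response Abstain.
Faction C against (No, Yes): payoffs 2, 3 → best response Abstain.
Faction C against (No, No): payoffs -4, -1 → best response Abstain.
Faction C against (No, Abstain): payoffs -4, 1 → best response Abstain.
Faction C against (Abstain, Yes): payoffs -5, -4 → best response Abstain.
Faction C against (Abstain, No): payoffs 4, 3 → best response No.
Faction C against (Abstain, Abstain): payoffs -3, -2 → best response Abstain.
Mutual best responses: (No, Yes, Abstain); (Abstain, Abstain, Abstain).

The pure Nash equilibria are (No, Yes, Abstain), (Abstain, Abstain, Abstain).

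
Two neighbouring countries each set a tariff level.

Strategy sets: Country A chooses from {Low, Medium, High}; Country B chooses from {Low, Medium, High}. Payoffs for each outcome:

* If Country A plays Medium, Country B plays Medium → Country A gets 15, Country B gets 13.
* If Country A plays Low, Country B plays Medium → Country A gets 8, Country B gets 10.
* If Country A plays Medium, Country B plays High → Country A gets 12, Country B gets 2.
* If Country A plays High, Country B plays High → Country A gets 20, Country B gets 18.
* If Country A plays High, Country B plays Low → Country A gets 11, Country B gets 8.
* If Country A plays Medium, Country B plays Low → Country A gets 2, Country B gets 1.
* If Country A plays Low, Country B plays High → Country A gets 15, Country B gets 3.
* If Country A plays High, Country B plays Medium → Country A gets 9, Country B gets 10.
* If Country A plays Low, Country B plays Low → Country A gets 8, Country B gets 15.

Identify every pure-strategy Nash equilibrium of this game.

The pure Nash equilibria are (Medium, Medium); (High, High).

(Low, Low): Country A can switch to High (8 → 11). Not NE.
(Low, Medium): Country A can switch to Medium (8 → 15). Not NE.
(Low, High): Country A can switch to High (15 → 20). Not NE.
(Medium, Low): Country A can switch to Low (2 → 8). Not NE.
(Medium, Medium): Country A gets 15, best alternative 9; Country B gets 13, best alternative 2. No profitable deviation — NE.
(Medium, High): Country A can switch to Low (12 → 15). Not NE.
(High, Low): Country B can switch to Medium (8 → 10). Not NE.
(High, High): Country A gets 20, best alternative 15; Country B gets 18, best alternative 10. No profitable deviation — NE.
(The remaining 1 profile has a profitable deviation by the same check.)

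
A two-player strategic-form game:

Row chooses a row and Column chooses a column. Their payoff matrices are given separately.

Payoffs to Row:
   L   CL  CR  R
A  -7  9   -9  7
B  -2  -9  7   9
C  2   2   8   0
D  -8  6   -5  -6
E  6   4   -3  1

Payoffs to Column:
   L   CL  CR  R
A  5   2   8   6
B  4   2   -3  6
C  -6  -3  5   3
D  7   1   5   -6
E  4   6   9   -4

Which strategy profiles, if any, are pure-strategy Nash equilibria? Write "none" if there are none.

Row against L: payoffs -7, -2, 2, -8, 6 → best response E.
Row against CL: payoffs 9, -9, 2, 6, 4 → best response A.
Row against CR: payoffs -9, 7, 8, -5, -3 → best response C.
Row against R: payoffs 7, 9, 0, -6, 1 → best response B.
Column against A: payoffs 5, 2, 8, 6 → best response CR.
Column against B: payoffs 4, 2, -3, 6 → best response R.
Column against C: payoffs -6, -3, 5, 3 → best response CR.
Column against D: payoffs 7, 1, 5, -6 → best response L.
Column against E: payoffs 4, 6, 9, -4 → best response CR.
Mutual best responses: (B, R); (C, CR).

(B, R); (C, CR)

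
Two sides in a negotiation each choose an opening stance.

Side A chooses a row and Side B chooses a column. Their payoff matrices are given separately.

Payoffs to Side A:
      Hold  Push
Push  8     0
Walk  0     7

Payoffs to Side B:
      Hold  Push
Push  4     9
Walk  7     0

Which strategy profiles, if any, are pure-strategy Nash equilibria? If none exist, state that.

No pure-strategy Nash equilibrium.

For each strategy profile, look for a profitable unilateral deviation.
(Push, Hold): Side B can switch to Push (4 → 9). Not NE.
(Push, Push): Side A can switch to Walk (0 → 7). Not NE.
(Walk, Hold): Side A can switch to Push (0 → 8). Not NE.
(Walk, Push): Side B can switch to Hold (0 → 7). Not NE.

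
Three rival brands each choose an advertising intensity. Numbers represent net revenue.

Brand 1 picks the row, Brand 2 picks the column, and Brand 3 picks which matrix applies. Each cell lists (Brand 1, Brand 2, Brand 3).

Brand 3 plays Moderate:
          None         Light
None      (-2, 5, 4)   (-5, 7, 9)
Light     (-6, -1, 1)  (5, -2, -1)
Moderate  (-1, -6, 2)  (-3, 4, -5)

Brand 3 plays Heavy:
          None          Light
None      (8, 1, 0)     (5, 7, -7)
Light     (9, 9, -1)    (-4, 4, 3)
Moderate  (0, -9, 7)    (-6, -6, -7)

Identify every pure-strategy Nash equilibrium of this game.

There is no pure-strategy Nash equilibrium.

(None, None, Moderate): Brand 1 can switch to Moderate (-2 → -1). Not NE.
(None, None, Heavy): Brand 1 can switch to Light (8 → 9). Not NE.
(None, Light, Moderate): Brand 1 can switch to Light (-5 → 5). Not NE.
(None, Light, Heavy): Brand 3 can switch to Moderate (-7 → 9). Not NE.
(Light, None, Moderate): Brand 1 can switch to None (-6 → -2). Not NE.
(Light, None, Heavy): Brand 3 can switch to Moderate (-1 → 1). Not NE.
(Light, Light, Moderate): Brand 2 can switch to None (-2 → -1). Not NE.
(Light, Light, Heavy): Brand 1 can switch to None (-4 → 5). Not NE.
(Moderate, None, Moderate): Brand 2 can switch to Light (-6 → 4). Not NE.
(Moderate, None, Heavy): Brand 1 can switch to None (0 → 8). Not NE.
(Moderate, Light, Moderate): Brand 1 can switch to Light (-3 → 5). Not NE.
(Moderate, Light, Heavy): Brand 1 can switch to None (-6 → 5). Not NE.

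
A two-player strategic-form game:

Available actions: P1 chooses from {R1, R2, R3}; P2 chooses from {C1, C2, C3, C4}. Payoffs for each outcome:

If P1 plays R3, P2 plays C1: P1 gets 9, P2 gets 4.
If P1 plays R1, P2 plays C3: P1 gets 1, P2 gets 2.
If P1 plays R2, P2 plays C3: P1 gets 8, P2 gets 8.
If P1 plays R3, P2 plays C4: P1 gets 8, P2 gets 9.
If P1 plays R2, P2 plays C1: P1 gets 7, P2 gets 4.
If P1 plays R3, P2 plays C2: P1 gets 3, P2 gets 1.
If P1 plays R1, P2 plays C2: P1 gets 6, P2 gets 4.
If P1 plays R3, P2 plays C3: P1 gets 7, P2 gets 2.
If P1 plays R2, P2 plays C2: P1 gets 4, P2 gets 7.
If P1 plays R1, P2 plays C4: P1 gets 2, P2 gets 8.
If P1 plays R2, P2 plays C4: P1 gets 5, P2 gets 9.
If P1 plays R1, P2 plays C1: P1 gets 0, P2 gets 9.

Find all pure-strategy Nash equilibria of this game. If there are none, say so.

For each strategy profile, look for a profitable unilateral deviation.
(R1, C1): P1 can switch to R2 (0 → 7). Not NE.
(R1, C2): P2 can switch to C1 (4 → 9). Not NE.
(R1, C3): P1 can switch to R2 (1 → 8). Not NE.
(R1, C4): P1 can switch to R2 (2 → 5). Not NE.
(R2, C1): P1 can switch to R3 (7 → 9). Not NE.
(R2, C2): P1 can switch to R1 (4 → 6). Not NE.
(R3, C4): P1 gets 8, best alternative 5; P2 gets 9, best alternative 4. No profitable deviation — NE.
(The remaining 5 profiles each have a profitable deviation by the same check.)

The unique pure-strategy Nash equilibrium is (R3, C4).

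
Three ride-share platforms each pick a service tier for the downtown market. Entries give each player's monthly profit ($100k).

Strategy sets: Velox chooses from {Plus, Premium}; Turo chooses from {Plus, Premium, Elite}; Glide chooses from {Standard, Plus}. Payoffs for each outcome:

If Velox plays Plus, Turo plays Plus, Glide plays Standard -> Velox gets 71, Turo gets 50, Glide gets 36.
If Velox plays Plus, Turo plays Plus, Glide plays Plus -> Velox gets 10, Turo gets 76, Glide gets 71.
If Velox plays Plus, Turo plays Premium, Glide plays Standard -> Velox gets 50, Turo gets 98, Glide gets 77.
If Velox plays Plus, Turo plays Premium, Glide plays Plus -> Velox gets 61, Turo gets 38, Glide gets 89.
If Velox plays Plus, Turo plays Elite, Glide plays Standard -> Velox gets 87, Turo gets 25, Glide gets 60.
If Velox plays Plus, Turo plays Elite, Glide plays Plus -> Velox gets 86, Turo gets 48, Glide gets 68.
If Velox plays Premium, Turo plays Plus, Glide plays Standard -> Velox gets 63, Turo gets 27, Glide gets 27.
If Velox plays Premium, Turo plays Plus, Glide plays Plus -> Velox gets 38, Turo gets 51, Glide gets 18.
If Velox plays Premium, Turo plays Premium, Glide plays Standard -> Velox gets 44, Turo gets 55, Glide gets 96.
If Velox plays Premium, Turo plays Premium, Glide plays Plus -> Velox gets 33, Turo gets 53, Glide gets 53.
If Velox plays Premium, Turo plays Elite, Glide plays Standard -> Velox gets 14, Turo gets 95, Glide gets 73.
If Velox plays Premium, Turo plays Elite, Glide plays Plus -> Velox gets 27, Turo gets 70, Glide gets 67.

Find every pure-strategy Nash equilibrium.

(Plus, Plus, Standard): Turo can switch to Premium (50 → 98). Not NE.
(Plus, Plus, Plus): Velox can switch to Premium (10 → 38). Not NE.
(Plus, Premium, Standard): Glide can switch to Plus (77 → 89). Not NE.
(Plus, Premium, Plus): Turo can switch to Plus (38 → 76). Not NE.
(Plus, Elite, Standard): Turo can switch to Plus (25 → 50). Not NE.
(Plus, Elite, Plus): Turo can switch to Plus (48 → 76). Not NE.
(Premium, Plus, Standard): Velox can switch to Plus (63 → 71). Not NE.
(Premium, Plus, Plus): Turo can switch to Premium (51 → 53). Not NE.
(The remaining 4 profiles each have a profitable deviation by the same check.)

There is no pure-strategy Nash equilibrium.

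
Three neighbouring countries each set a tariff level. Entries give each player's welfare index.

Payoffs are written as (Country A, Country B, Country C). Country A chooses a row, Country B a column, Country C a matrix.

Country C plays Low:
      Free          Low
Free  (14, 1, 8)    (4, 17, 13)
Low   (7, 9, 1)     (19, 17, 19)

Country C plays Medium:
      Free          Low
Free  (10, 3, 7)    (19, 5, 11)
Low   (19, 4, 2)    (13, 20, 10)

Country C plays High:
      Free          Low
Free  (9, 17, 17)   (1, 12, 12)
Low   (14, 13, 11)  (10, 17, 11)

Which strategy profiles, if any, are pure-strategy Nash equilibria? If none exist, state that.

For each strategy profile, look for a profitable unilateral deviation.
(Free, Free, Low): Country B can switch to Low (1 → 17). Not NE.
(Free, Free, Medium): Country A can switch to Low (10 → 19). Not NE.
(Free, Free, High): Country A can switch to Low (9 → 14). Not NE.
(Free, Low, Low): Country A can switch to Low (4 → 19). Not NE.
(Free, Low, Medium): Country C can switch to Low (11 → 13). Not NE.
(Free, Low, High): Country A can switch to Low (1 → 10). Not NE.
(Low, Free, Low): Country A can switch to Free (7 → 14). Not NE.
(Low, Free, Medium): Country B can switch to Low (4 → 20). Not NE.
(Low, Low, Low): Country A gets 19, best alternative 4; Country B gets 17, best alternative 9; Country C gets 19, best alternative 11. No profitable deviation — NE.
(The remaining 3 profiles each have a profitable deviation by the same check.)

Pure NE: (Low, Low, Low)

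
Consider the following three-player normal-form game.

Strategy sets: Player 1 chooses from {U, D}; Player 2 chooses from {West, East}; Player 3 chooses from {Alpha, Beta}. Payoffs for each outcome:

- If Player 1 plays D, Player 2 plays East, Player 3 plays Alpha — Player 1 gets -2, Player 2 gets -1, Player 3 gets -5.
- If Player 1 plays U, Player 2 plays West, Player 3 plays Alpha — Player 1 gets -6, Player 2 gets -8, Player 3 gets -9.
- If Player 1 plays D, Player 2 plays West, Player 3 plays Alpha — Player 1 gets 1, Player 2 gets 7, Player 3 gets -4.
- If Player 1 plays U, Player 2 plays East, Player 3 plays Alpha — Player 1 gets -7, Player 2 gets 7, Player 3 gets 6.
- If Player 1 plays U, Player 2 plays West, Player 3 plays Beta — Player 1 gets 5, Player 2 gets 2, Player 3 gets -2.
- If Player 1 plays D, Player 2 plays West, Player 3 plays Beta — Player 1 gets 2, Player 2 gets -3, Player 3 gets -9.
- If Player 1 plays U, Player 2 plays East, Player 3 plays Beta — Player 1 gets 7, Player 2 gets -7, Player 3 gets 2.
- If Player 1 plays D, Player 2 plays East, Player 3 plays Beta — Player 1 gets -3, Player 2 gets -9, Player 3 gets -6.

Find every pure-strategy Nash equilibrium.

Mark each player's best response to every combination of opponents' strategies; a profile where every player is best-responding is a pure Nash equilibrium.
Player 1 against (West, Alpha): payoffs -6, 1 → best response D.
Player 1 against (West, Beta): payoffs 5, 2 → best response U.
Player 1 against (East, Alpha): payoffs -7, -2 → best response D.
Player 1 against (East, Beta): payoffs 7, -3 → best response U.
Player 2 against (U, Alpha): payoffs -8, 7 → best response East.
Player 2 against (U, Beta): payoffs 2, -7 → best response West.
Player 2 against (D, Alpha): payoffs 7, -1 → best response West.
Player 2 against (D, Beta): payoffs -3, -9 → best response West.
Player 3 against (U, West): payoffs -9, -2 → best response Beta.
Player 3 against (U, East): payoffs 6, 2 → best response Alpha.
Player 3 against (D, West): payoffs -4, -9 → best response Alpha.
Player 3 against (D, East): payoffs -5, -6 → best response Alpha.
Mutual best responses: (U, West, Beta); (D, West, Alpha).

Pure-strategy Nash equilibria: (U, West, Beta), (D, West, Alpha)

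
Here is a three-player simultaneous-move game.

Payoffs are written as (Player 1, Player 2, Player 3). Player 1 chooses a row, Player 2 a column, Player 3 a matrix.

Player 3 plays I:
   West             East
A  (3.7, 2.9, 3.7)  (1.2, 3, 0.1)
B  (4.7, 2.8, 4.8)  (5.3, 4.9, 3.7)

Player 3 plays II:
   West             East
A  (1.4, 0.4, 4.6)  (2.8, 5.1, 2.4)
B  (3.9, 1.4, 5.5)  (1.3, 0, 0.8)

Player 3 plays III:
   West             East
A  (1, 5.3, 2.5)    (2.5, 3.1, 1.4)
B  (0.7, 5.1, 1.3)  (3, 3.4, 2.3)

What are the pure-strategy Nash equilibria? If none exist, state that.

(A, West, I): Player 1 can switch to B (3.7 → 4.7). Not NE.
(A, West, II): Player 1 can switch to B (1.4 → 3.9). Not NE.
(A, West, III): Player 3 can switch to I (2.5 → 3.7). Not NE.
(A, East, I): Player 1 can switch to B (1.2 → 5.3). Not NE.
(A, East, II): Player 1 gets 2.8, best alternative 1.3; Player 2 gets 5.1, best alternative 0.4; Player 3 gets 2.4, best alternative 1.4. No profitable deviation — NE.
(A, East, III): Player 1 can switch to B (2.5 → 3). Not NE.
(B, West, I): Player 2 can switch to East (2.8 → 4.9). Not NE.
(B, West, II): Player 1 gets 3.9, best alternative 1.4; Player 2 gets 1.4, best alternative 0; Player 3 gets 5.5, best alternative 4.8. No profitable deviation — NE.
(B, West, III): Player 1 can switch to A (0.7 → 1). Not NE.
(B, East, I): Player 1 gets 5.3, best alternative 1.2; Player 2 gets 4.9, best alternative 2.8; Player 3 gets 3.7, best alternative 2.3. No profitable deviation — NE.
(B, East, II): Player 1 can switch to A (1.3 → 2.8). Not NE.
(B, East, III): Player 2 can switch to West (3.4 → 5.1). Not NE.

Pure-strategy Nash equilibria: (A, East, II), (B, West, II), (B, East, I)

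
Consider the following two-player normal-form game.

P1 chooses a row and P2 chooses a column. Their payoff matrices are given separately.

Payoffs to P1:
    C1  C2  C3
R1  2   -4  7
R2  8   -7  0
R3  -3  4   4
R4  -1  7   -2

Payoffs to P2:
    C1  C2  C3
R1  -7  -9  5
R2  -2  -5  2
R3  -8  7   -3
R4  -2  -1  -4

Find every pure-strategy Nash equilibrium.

Pure-strategy Nash equilibria: (R1, C3); (R4, C2)

Mark each player's best response to every combination of opponents' strategies; a profile where every player is best-responding is a pure Nash equilibrium.
P1 against C1: payoffs 2, 8, -3, -1 → best response R2.
P1 against C2: payoffs -4, -7, 4, 7 → best response R4.
P1 against C3: payoffs 7, 0, 4, -2 → best response R1.
P2 against R1: payoffs -7, -9, 5 → best response C3.
P2 against R2: payoffs -2, -5, 2 → best response C3.
P2 against R3: payoffs -8, 7, -3 → best response C2.
P2 against R4: payoffs -2, -1, -4 → best response C2.
Mutual best responses: (R1, C3); (R4, C2).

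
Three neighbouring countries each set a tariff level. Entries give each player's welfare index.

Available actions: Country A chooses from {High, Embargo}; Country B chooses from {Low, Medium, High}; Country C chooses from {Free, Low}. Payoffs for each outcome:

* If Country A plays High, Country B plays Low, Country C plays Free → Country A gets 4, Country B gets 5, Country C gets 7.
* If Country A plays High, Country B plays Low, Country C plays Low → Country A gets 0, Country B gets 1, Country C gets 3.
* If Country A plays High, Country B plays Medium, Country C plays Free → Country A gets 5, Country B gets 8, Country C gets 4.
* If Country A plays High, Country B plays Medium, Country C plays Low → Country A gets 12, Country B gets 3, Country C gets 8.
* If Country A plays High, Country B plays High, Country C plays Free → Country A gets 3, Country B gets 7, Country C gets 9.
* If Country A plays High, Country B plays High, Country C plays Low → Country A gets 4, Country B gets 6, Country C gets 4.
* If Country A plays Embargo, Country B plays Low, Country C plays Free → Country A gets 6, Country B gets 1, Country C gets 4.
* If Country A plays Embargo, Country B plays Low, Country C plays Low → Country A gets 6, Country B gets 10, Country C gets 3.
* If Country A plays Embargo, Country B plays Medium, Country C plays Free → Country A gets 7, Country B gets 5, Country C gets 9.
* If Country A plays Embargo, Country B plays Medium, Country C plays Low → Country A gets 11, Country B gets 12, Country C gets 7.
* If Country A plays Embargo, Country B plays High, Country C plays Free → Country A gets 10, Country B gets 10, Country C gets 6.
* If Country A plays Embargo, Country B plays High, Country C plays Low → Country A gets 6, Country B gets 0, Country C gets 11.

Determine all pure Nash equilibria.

Country A against (Low, Free): payoffs 4, 6 → best response Embargo.
Country A against (Low, Low): payoffs 0, 6 → best response Embargo.
Country A against (Medium, Free): payoffs 5, 7 → best response Embargo.
Country A against (Medium, Low): payoffs 12, 11 → best response High.
Country A against (High, Free): payoffs 3, 10 → best response Embargo.
Country A against (High, Low): payoffs 4, 6 → best response Embargo.
Country B against (High, Free): payoffs 5, 8, 7 → best response Medium.
Country B against (High, Low): payoffs 1, 3, 6 → best response High.
Country B against (Embargo, Free): payoffs 1, 5, 10 → best response High.
Country B against (Embargo, Low): payoffs 10, 12, 0 → best response Medium.
Country C against (High, Low): payoffs 7, 3 → best response Free.
Country C against (High, Medium): payoffs 4, 8 → best response Low.
Country C against (High, High): payoffs 9, 4 → best response Free.
Country C against (Embargo, Low): payoffs 4, 3 → best response Free.
Country C against (Embargo, Medium): payoffs 9, 7 → best response Free.
Country C against (Embargo, High): payoffs 6, 11 → best response Low.
No profile is a mutual best response for all players.

No pure-strategy Nash equilibrium.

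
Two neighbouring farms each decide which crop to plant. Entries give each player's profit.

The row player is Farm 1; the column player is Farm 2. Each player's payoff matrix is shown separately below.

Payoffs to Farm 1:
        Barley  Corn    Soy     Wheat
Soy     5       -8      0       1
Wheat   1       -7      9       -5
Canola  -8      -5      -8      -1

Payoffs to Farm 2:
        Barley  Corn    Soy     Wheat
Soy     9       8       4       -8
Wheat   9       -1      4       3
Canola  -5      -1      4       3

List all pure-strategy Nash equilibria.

For each strategy profile, look for a profitable unilateral deviation.
(Soy, Barley): Farm 1 gets 5, best alternative 1; Farm 2 gets 9, best alternative 8. No profitable deviation — NE.
(Soy, Corn): Farm 1 can switch to Wheat (-8 → -7). Not NE.
(Soy, Soy): Farm 1 can switch to Wheat (0 → 9). Not NE.
(Soy, Wheat): Farm 2 can switch to Barley (-8 → 9). Not NE.
(Wheat, Barley): Farm 1 can switch to Soy (1 → 5). Not NE.
(Wheat, Corn): Farm 1 can switch to Canola (-7 → -5). Not NE.
(Wheat, Soy): Farm 2 can switch to Barley (4 → 9). Not NE.
(Wheat, Wheat): Farm 1 can switch to Soy (-5 → 1). Not NE.
(Canola, Barley): Farm 1 can switch to Soy (-8 → 5). Not NE.
(Canola, Corn): Farm 2 can switch to Soy (-1 → 4). Not NE.
(Canola, Soy): Farm 1 can switch to Soy (-8 → 0). Not NE.
(Canola, Wheat): Farm 1 can switch to Soy (-1 → 1). Not NE.

Pure NE: (Soy, Barley)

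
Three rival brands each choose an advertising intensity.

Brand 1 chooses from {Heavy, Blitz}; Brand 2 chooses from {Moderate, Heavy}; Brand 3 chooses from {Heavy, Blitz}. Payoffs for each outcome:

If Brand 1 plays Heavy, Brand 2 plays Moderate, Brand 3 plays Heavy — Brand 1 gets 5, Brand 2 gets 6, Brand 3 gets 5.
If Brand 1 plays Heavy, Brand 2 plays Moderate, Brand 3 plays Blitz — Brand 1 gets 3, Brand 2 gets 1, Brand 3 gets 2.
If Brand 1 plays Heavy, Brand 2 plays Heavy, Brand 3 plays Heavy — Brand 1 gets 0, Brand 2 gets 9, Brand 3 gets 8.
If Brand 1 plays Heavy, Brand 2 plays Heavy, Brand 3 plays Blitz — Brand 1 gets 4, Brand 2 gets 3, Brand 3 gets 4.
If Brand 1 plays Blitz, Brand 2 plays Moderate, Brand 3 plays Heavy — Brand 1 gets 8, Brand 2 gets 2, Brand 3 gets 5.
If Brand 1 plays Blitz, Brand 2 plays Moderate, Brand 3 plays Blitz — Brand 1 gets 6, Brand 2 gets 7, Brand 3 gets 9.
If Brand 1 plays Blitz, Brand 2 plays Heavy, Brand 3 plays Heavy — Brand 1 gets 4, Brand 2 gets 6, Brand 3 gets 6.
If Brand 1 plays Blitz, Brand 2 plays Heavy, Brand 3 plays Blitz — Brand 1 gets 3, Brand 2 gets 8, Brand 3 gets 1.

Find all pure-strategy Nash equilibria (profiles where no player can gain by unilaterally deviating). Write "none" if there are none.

Brand 1 against (Moderate, Heavy): payoffs 5, 8 → best response Blitz.
Brand 1 against (Moderate, Blitz): payoffs 3, 6 → best response Blitz.
Brand 1 against (Heavy, Heavy): payoffs 0, 4 → best response Blitz.
Brand 1 against (Heavy, Blitz): payoffs 4, 3 → best response Heavy.
Brand 2 against (Heavy, Heavy): payoffs 6, 9 → best response Heavy.
Brand 2 against (Heavy, Blitz): payoffs 1, 3 → best response Heavy.
Brand 2 against (Blitz, Heavy): payoffs 2, 6 → best response Heavy.
Brand 2 against (Blitz, Blitz): payoffs 7, 8 → best response Heavy.
Brand 3 against (Heavy, Moderate): payoffs 5, 2 → best response Heavy.
Brand 3 against (Heavy, Heavy): payoffs 8, 4 → best response Heavy.
Brand 3 against (Blitz, Moderate): payoffs 5, 9 → best response Blitz.
Brand 3 against (Blitz, Heavy): payoffs 6, 1 → best response Heavy.
Mutual best responses: (Blitz, Heavy, Heavy).

The unique pure-strategy Nash equilibrium is (Blitz, Heavy, Heavy).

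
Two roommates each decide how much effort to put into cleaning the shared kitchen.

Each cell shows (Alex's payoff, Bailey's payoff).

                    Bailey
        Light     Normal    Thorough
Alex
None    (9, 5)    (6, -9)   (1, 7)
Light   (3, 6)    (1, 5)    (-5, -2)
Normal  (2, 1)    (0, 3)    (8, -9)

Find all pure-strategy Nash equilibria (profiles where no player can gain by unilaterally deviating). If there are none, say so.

For each strategy profile, look for a profitable unilateral deviation.
(None, Light): Bailey can switch to Thorough (5 → 7). Not NE.
(None, Normal): Bailey can switch to Light (-9 → 5). Not NE.
(None, Thorough): Alex can switch to Normal (1 → 8). Not NE.
(Light, Light): Alex can switch to None (3 → 9). Not NE.
(Light, Normal): Alex can switch to None (1 → 6). Not NE.
(Light, Thorough): Alex can switch to None (-5 → 1). Not NE.
(Normal, Light): Alex can switch to None (2 → 9). Not NE.
(Normal, Normal): Alex can switch to None (0 → 6). Not NE.
(Normal, Thorough): Bailey can switch to Light (-9 → 1). Not NE.

No pure-strategy Nash equilibrium.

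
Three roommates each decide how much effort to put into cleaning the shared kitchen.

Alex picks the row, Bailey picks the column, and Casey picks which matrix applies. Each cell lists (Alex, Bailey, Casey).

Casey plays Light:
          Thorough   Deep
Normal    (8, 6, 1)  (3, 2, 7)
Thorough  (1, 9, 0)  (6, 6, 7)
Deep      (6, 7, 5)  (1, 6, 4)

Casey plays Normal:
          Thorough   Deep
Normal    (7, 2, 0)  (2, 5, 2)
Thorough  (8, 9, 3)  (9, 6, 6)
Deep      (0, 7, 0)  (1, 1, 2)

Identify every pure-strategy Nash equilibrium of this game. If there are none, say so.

(Normal, Thorough, Light): Alex gets 8, best alternative 6; Bailey gets 6, best alternative 2; Casey gets 1, best alternative 0. No profitable deviation — NE.
(Normal, Thorough, Normal): Alex can switch to Thorough (7 → 8). Not NE.
(Normal, Deep, Light): Alex can switch to Thorough (3 → 6). Not NE.
(Normal, Deep, Normal): Alex can switch to Thorough (2 → 9). Not NE.
(Thorough, Thorough, Light): Alex can switch to Normal (1 → 8). Not NE.
(Thorough, Thorough, Normal): Alex gets 8, best alternative 7; Bailey gets 9, best alternative 6; Casey gets 3, best alternative 0. No profitable deviation — NE.
(Thorough, Deep, Light): Bailey can switch to Thorough (6 → 9). Not NE.
(Thorough, Deep, Normal): Bailey can switch to Thorough (6 → 9). Not NE.
(Deep, Thorough, Light): Alex can switch to Normal (6 → 8). Not NE.
(Deep, Thorough, Normal): Alex can switch to Normal (0 → 7). Not NE.
(The remaining 2 profiles each have a profitable deviation by the same check.)

The pure Nash equilibria are (Normal, Thorough, Light), (Thorough, Thorough, Normal).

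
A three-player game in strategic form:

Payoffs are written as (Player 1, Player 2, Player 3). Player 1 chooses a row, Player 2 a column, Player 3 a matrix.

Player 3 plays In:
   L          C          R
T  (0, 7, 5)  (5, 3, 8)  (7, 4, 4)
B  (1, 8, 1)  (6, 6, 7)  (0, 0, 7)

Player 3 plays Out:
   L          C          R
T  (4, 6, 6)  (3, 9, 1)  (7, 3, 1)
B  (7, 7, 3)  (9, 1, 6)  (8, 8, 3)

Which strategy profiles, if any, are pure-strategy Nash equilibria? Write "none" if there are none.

For each player, find the best response to each opponent profile; mutual best responses are the pure NE.
Player 1 against (L, In): payoffs 0, 1 → best response B.
Player 1 against (L, Out): payoffs 4, 7 → best response B.
Player 1 against (C, In): payoffs 5, 6 → best response B.
Player 1 against (C, Out): payoffs 3, 9 → best response B.
Player 1 against (R, In): payoffs 7, 0 → best response T.
Player 1 against (R, Out): payoffs 7, 8 → best response B.
Player 2 against (T, In): payoffs 7, 3, 4 → best response L.
Player 2 against (T, Out): payoffs 6, 9, 3 → best response C.
Player 2 against (B, In): payoffs 8, 6, 0 → best response L.
Player 2 against (B, Out): payoffs 7, 1, 8 → best response R.
Player 3 against (T, L): payoffs 5, 6 → best response Out.
Player 3 against (T, C): payoffs 8, 1 → best response In.
Player 3 against (T, R): payoffs 4, 1 → best response In.
Player 3 against (B, L): payoffs 1, 3 → best response Out.
Player 3 against (B, C): payoffs 7, 6 → best response In.
Player 3 against (B, R): payoffs 7, 3 → best response In.
No profile is a mutual best response for all players.

No pure-strategy Nash equilibrium.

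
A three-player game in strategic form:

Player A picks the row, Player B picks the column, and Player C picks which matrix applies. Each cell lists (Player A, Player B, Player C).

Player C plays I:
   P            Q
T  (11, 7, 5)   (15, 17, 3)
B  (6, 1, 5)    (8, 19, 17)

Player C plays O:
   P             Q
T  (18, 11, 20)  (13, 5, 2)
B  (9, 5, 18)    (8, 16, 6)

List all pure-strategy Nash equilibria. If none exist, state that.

(T, P, O); (T, Q, I)

Mark each player's best response to every combination of opponents' strategies; a profile where every player is best-responding is a pure Nash equilibrium.
Player A against (P, I): payoffs 11, 6 → best response T.
Player A against (P, O): payoffs 18, 9 → best response T.
Player A against (Q, I): payoffs 15, 8 → best response T.
Player A against (Q, O): payoffs 13, 8 → best response T.
Player B against (T, I): payoffs 7, 17 → best response Q.
Player B against (T, O): payoffs 11, 5 → best response P.
Player B against (B, I): payoffs 1, 19 → best response Q.
Player B against (B, O): payoffs 5, 16 → best response Q.
Player C against (T, P): payoffs 5, 20 → best response O.
Player C against (T, Q): payoffs 3, 2 → best response I.
Player C against (B, P): payoffs 5, 18 → best response O.
Player C against (B, Q): payoffs 17, 6 → best response I.
Mutual best responses: (T, P, O); (T, Q, I).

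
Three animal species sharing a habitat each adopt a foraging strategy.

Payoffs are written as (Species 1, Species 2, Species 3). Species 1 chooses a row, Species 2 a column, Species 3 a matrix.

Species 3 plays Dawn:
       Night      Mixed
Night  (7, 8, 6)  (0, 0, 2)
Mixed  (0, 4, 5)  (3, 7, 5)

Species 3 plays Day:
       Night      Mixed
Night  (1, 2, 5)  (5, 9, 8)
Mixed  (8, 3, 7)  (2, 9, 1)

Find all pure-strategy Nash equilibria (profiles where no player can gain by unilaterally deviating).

(Night, Night, Dawn) and (Night, Mixed, Day) and (Mixed, Mixed, Dawn)

Mark each player's best response to every combination of opponents' strategies; a profile where every player is best-responding is a pure Nash equilibrium.
Species 1 against (Night, Dawn): payoffs 7, 0 → best response Night.
Species 1 against (Night, Day): payoffs 1, 8 → best response Mixed.
Species 1 against (Mixed, Dawn): payoffs 0, 3 → best response Mixed.
Species 1 against (Mixed, Day): payoffs 5, 2 → best response Night.
Species 2 against (Night, Dawn): payoffs 8, 0 → best response Night.
Species 2 against (Night, Day): payoffs 2, 9 → best response Mixed.
Species 2 against (Mixed, Dawn): payoffs 4, 7 → best response Mixed.
Species 2 against (Mixed, Day): payoffs 3, 9 → best response Mixed.
Species 3 against (Night, Night): payoffs 6, 5 → best response Dawn.
Species 3 against (Night, Mixed): payoffs 2, 8 → best response Day.
Species 3 against (Mixed, Night): payoffs 5, 7 → best response Day.
Species 3 against (Mixed, Mixed): payoffs 5, 1 → best response Dawn.
Mutual best responses: (Night, Night, Dawn); (Night, Mixed, Day); (Mixed, Mixed, Dawn).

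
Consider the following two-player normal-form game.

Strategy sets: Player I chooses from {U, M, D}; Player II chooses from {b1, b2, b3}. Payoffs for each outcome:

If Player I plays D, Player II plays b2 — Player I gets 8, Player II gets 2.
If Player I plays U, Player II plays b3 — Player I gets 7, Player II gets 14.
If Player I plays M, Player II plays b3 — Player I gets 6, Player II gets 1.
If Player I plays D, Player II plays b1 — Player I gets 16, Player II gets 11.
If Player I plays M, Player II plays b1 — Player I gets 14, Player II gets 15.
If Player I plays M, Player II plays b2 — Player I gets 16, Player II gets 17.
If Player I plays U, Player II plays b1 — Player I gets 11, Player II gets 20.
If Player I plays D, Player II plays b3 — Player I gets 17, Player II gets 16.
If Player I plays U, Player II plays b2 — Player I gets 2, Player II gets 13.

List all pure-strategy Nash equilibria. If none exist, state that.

(U, b1): Player I can switch to M (11 → 14). Not NE.
(U, b2): Player I can switch to M (2 → 16). Not NE.
(U, b3): Player I can switch to D (7 → 17). Not NE.
(M, b1): Player I can switch to D (14 → 16). Not NE.
(M, b2): Player I gets 16, best alternative 8; Player II gets 17, best alternative 15. No profitable deviation — NE.
(M, b3): Player I can switch to U (6 → 7). Not NE.
(D, b1): Player II can switch to b3 (11 → 16). Not NE.
(D, b2): Player I can switch to M (8 → 16). Not NE.
(D, b3): Player I gets 17, best alternative 7; Player II gets 16, best alternative 11. No profitable deviation — NE.

The pure Nash equilibria are (M, b2), (D, b3).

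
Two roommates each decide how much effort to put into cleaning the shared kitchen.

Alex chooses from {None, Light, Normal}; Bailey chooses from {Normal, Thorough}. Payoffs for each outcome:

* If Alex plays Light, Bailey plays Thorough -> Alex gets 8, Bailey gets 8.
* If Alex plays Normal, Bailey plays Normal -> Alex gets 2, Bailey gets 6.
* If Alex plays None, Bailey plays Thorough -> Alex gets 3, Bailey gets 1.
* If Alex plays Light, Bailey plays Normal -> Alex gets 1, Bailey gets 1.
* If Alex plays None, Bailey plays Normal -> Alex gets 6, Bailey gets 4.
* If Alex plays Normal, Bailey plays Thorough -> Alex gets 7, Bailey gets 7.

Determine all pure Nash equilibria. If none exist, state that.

Pure-strategy Nash equilibria: (None, Normal), (Light, Thorough)

(None, Normal): Alex gets 6, best alternative 2; Bailey gets 4, best alternative 1. No profitable deviation — NE.
(None, Thorough): Alex can switch to Light (3 → 8). Not NE.
(Light, Normal): Alex can switch to None (1 → 6). Not NE.
(Light, Thorough): Alex gets 8, best alternative 7; Bailey gets 8, best alternative 1. No profitable deviation — NE.
(Normal, Normal): Alex can switch to None (2 → 6). Not NE.
(Normal, Thorough): Alex can switch to Light (7 → 8). Not NE.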